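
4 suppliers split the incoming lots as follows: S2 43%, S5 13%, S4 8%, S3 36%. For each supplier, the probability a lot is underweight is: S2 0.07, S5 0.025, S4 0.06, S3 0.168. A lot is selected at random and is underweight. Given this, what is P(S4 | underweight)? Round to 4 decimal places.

0.0487

Compute prior × likelihood for every hypothesis:
  S2: 0.43 × 0.07 = 0.0301
  S5: 0.13 × 0.025 = 0.00325
  S4: 0.08 × 0.06 = 0.0048
  S3: 0.36 × 0.168 = 0.06048
Sum = 0.09863.
P(S4 | evidence) = 0.0048 / 0.09863 ≈ 0.0487.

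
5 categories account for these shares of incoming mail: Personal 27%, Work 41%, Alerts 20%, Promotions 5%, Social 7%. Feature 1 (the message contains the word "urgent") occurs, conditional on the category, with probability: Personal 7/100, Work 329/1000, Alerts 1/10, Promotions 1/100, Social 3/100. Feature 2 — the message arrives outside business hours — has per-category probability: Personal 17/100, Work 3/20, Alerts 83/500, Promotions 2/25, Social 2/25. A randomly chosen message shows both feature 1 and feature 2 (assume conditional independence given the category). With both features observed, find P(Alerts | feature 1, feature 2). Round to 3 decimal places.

0.123

Prior × likelihood for each hypothesis:
  Personal: 0.27 × 0.07 × 0.17 = 0.003213
  Work: 0.41 × 0.329 × 0.15 = 0.0202335
  Alerts: 0.2 × 0.1 × 0.166 = 0.00332
  Promotions: 0.05 × 0.01 × 0.08 = 0.00004
  Social: 0.07 × 0.03 × 0.08 = 0.000168
Total = 0.0269745.
P(Alerts | evidence) = 0.00332 / 0.0269745 ≈ 0.123.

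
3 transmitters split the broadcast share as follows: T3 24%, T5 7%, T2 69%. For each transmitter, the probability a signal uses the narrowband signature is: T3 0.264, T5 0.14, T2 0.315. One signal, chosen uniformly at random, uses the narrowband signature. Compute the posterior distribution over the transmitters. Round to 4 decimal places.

Prior × likelihood for each hypothesis:
  T3: 0.24 × 0.264 = 0.06336
  T5: 0.07 × 0.14 = 0.0098
  T2: 0.69 × 0.315 = 0.21735
Normalizing constant = 0.29051.
P(T3 | narrowband) = 0.06336/0.29051 ≈ 0.2181
P(T5 | narrowband) = 0.0098/0.29051 ≈ 0.0337
P(T2 | narrowband) = 0.21735/0.29051 ≈ 0.7482

T3 0.2181, T5 0.0337, T2 0.7482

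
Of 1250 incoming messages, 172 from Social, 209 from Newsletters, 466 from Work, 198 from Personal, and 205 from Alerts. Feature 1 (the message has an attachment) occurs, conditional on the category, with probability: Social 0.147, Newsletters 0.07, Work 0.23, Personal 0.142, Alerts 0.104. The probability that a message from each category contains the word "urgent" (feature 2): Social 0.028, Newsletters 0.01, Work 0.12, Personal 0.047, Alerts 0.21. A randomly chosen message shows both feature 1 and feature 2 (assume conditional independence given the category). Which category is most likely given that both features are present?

Work

Compute prior × likelihood for every hypothesis:
  Social: 0.1376 × 0.147 × 0.028 = 0.0005663616
  Newsletters: 0.1672 × 0.07 × 0.01 = 0.00011704
  Work: 0.3728 × 0.23 × 0.12 = 0.01028928
  Personal: 0.1584 × 0.142 × 0.047 = 0.0010571616
  Alerts: 0.164 × 0.104 × 0.21 = 0.00358176
Sum = 0.0156116032.
Largest term belongs to Work, so Work is most probable.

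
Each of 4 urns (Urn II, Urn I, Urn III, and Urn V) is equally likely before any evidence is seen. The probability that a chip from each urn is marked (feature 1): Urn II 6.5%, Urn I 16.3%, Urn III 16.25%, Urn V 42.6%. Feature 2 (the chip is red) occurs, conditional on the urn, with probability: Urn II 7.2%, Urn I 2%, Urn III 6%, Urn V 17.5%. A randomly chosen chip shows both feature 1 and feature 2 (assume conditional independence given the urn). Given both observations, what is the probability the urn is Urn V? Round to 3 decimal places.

0.808

Since the prior is uniform, the posterior is proportional to the likelihood:
  Urn II: 0.065 × 0.072 = 0.00468
  Urn I: 0.163 × 0.02 = 0.00326
  Urn III: 0.1625 × 0.06 = 0.00975
  Urn V: 0.426 × 0.175 = 0.07455
Sum = 0.09224.
P(Urn V | evidence) = 0.07455 / 0.09224 ≈ 0.808.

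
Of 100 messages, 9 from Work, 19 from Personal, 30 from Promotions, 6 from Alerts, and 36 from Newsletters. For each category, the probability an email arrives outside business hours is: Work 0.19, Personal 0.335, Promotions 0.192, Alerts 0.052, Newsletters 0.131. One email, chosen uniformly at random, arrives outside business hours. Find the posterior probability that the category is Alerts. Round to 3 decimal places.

0.017

Prior × likelihood for each hypothesis:
  Work: 0.09 × 0.19 = 0.0171
  Personal: 0.19 × 0.335 = 0.06365
  Promotions: 0.3 × 0.192 = 0.0576
  Alerts: 0.06 × 0.052 = 0.00312
  Newsletters: 0.36 × 0.131 = 0.04716
Sum = 0.18863.
P(Alerts | evidence) = 0.00312 / 0.18863 ≈ 0.017.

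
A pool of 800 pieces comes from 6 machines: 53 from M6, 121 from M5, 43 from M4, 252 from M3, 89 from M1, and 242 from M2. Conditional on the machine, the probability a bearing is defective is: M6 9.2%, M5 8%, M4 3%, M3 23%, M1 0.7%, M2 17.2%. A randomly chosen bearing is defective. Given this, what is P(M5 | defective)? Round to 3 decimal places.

Unnormalized posteriors (prior × likelihood):
  M6: 0.06625 × 0.092 = 0.006095
  M5: 0.15125 × 0.08 = 0.0121
  M4: 0.05375 × 0.03 = 0.0016125
  M3: 0.315 × 0.23 = 0.07245
  M1: 0.11125 × 0.007 = 0.00077875
  M2: 0.3025 × 0.172 = 0.05203
Total = 0.14506625.
P(M5 | evidence) = 0.0121 / 0.14506625 ≈ 0.083.

0.083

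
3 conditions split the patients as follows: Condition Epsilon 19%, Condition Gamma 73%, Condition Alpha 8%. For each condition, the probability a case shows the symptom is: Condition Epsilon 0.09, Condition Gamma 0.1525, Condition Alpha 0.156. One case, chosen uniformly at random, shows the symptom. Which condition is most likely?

By Bayes' rule, posterior ∝ prior × likelihood:
  Condition Epsilon: 0.19 × 0.09 = 0.0171
  Condition Gamma: 0.73 × 0.1525 = 0.111325
  Condition Alpha: 0.08 × 0.156 = 0.01248
Sum = 0.140905.
Largest term belongs to Condition Gamma, so Condition Gamma is most probable.

Condition Gamma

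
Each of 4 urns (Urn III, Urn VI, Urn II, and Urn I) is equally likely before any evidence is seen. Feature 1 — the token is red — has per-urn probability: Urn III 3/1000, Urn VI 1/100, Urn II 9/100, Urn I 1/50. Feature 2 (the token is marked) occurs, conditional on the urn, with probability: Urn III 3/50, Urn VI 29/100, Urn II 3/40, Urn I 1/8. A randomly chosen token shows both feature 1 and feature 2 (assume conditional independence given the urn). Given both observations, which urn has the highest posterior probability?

Urn II

Since the prior is uniform, the posterior is proportional to the likelihood:
  Urn III: 0.003 × 0.06 = 0.00018
  Urn VI: 0.01 × 0.29 = 0.0029
  Urn II: 0.09 × 0.075 = 0.00675
  Urn I: 0.02 × 0.125 = 0.0025
Normalizing constant = 0.01233.
Largest term belongs to Urn II, so Urn II is most probable.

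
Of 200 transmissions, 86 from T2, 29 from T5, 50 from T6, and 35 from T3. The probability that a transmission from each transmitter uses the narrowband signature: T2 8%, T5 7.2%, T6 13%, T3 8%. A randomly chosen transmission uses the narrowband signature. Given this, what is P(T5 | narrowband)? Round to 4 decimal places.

0.1143

Compute prior × likelihood for every hypothesis:
  T2: 0.43 × 0.08 = 0.0344
  T5: 0.145 × 0.072 = 0.01044
  T6: 0.25 × 0.13 = 0.0325
  T3: 0.175 × 0.08 = 0.014
Total = 0.09134.
P(T5 | evidence) = 0.01044 / 0.09134 ≈ 0.1143.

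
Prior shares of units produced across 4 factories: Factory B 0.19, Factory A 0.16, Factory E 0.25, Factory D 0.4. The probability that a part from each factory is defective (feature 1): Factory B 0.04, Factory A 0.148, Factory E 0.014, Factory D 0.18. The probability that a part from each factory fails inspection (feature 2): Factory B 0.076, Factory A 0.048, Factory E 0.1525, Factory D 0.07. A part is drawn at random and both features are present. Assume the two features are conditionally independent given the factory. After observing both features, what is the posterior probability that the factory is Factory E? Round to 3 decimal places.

Unnormalized posteriors (prior × likelihood):
  Factory B: 0.19 × 0.04 × 0.076 = 0.0005776
  Factory A: 0.16 × 0.148 × 0.048 = 0.00113664
  Factory E: 0.25 × 0.014 × 0.1525 = 0.00053375
  Factory D: 0.4 × 0.18 × 0.07 = 0.00504
Sum = 0.00728799.
P(Factory E | evidence) = 0.00053375 / 0.00728799 ≈ 0.073.

0.073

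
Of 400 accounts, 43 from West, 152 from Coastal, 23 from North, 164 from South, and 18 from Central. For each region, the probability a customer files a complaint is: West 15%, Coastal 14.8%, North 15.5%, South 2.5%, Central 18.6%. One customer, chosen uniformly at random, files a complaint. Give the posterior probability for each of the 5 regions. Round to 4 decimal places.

Unnormalized posteriors (prior × likelihood):
  West: 0.1075 × 0.15 = 0.016125
  Coastal: 0.38 × 0.148 = 0.05624
  North: 0.0575 × 0.155 = 0.0089125
  South: 0.41 × 0.025 = 0.01025
  Central: 0.045 × 0.186 = 0.00837
Normalizing constant = 0.0998975.
P(West | complaint) = 0.016125/0.0998975 ≈ 0.1614
P(Coastal | complaint) = 0.05624/0.0998975 ≈ 0.5630
P(North | complaint) = 0.0089125/0.0998975 ≈ 0.0892
P(South | complaint) = 0.01025/0.0998975 ≈ 0.1026
P(Central | complaint) = 0.00837/0.0998975 ≈ 0.0838

West 0.1614, Coastal 0.5630, North 0.0892, South 0.1026, Central 0.0838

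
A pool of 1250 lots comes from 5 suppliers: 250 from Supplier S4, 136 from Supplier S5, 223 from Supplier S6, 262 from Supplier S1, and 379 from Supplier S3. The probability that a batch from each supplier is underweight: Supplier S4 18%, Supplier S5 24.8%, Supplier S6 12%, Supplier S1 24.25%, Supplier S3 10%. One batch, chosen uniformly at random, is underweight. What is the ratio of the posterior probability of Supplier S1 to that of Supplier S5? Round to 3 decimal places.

1.884

Prior × likelihood for each hypothesis:
  Supplier S4: 0.2 × 0.18 = 0.036
  Supplier S5: 0.1088 × 0.248 = 0.0269824
  Supplier S6: 0.1784 × 0.12 = 0.021408
  Supplier S1: 0.2096 × 0.2425 = 0.050828
  Supplier S3: 0.3032 × 0.1 = 0.03032
Total = 0.1655384.
The ratio is 0.050828 / 0.0269824 (the normalizer cancels) = 1.884.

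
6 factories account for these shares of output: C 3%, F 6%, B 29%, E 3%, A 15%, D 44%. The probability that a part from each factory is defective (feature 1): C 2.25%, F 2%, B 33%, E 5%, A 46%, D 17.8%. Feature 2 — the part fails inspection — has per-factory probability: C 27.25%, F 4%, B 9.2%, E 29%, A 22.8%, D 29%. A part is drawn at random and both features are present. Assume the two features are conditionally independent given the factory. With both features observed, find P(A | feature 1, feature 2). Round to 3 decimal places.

0.328

Compute prior × likelihood for every hypothesis:
  C: 0.03 × 0.0225 × 0.2725 = 0.0001839375
  F: 0.06 × 0.02 × 0.04 = 0.000048
  B: 0.29 × 0.33 × 0.092 = 0.0088044
  E: 0.03 × 0.05 × 0.29 = 0.000435
  A: 0.15 × 0.46 × 0.228 = 0.015732
  D: 0.44 × 0.178 × 0.29 = 0.0227128
Normalizing constant = 0.0479161375.
P(A | evidence) = 0.015732 / 0.0479161375 ≈ 0.328.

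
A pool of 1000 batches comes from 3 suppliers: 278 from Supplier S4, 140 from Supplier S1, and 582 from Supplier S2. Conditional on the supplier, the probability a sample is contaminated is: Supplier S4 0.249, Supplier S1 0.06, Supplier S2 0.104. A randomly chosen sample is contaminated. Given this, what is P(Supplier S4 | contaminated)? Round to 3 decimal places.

By Bayes' rule, posterior ∝ prior × likelihood:
  Supplier S4: 0.278 × 0.249 = 0.069222
  Supplier S1: 0.14 × 0.06 = 0.0084
  Supplier S2: 0.582 × 0.104 = 0.060528
Sum = 0.13815.
P(Supplier S4 | evidence) = 0.069222 / 0.13815 ≈ 0.501.

0.501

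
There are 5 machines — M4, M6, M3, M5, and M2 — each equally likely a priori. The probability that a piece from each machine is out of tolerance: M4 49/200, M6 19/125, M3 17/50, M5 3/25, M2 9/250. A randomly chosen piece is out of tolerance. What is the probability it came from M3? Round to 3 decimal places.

Since the prior is uniform, the posterior is proportional to the likelihood:
  M4: 0.245
  M6: 0.152
  M3: 0.34
  M5: 0.12
  M2: 0.036
Total = 0.893.
P(M3 | evidence) = 0.34 / 0.893 ≈ 0.381.

0.381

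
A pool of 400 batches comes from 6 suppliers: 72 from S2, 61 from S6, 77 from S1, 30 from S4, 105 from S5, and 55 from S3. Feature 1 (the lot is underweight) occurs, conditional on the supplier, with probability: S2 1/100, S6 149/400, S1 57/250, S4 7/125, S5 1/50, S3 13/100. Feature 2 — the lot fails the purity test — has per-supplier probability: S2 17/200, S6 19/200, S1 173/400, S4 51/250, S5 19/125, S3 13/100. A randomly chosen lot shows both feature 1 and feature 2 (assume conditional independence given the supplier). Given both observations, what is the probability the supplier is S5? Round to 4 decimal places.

0.0280

By Bayes' rule, posterior ∝ prior × likelihood:
  S2: 0.18 × 0.01 × 0.085 = 0.000153
  S6: 0.1525 × 0.3725 × 0.095 = 0.00539659375
  S1: 0.1925 × 0.228 × 0.4325 = 0.018982425
  S4: 0.075 × 0.056 × 0.204 = 0.0008568
  S5: 0.2625 × 0.02 × 0.152 = 0.000798
  S3: 0.1375 × 0.13 × 0.13 = 0.00232375
Total = 0.02851056875.
P(S5 | evidence) = 0.000798 / 0.02851056875 ≈ 0.0280.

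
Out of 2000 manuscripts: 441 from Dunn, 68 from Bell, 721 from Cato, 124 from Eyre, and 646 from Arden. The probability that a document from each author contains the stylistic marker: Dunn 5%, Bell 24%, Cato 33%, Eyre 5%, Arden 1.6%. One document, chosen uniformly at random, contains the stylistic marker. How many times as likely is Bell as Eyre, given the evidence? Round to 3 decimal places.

2.632

By Bayes' rule, posterior ∝ prior × likelihood:
  Dunn: 0.2205 × 0.05 = 0.011025
  Bell: 0.034 × 0.24 = 0.00816
  Cato: 0.3605 × 0.33 = 0.118965
  Eyre: 0.062 × 0.05 = 0.0031
  Arden: 0.323 × 0.016 = 0.005168
Total = 0.146418.
The ratio is 0.00816 / 0.0031 (the normalizer cancels) = 2.632.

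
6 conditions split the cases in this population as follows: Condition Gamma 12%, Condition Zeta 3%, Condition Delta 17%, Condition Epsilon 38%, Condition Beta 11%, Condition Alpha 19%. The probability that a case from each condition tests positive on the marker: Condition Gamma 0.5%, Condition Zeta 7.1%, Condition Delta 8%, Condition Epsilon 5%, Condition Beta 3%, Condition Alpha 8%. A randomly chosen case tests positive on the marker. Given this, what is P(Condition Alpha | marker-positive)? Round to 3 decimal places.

Compute prior × likelihood for every hypothesis:
  Condition Gamma: 0.12 × 0.005 = 0.0006
  Condition Zeta: 0.03 × 0.071 = 0.00213
  Condition Delta: 0.17 × 0.08 = 0.0136
  Condition Epsilon: 0.38 × 0.05 = 0.019
  Condition Beta: 0.11 × 0.03 = 0.0033
  Condition Alpha: 0.19 × 0.08 = 0.0152
Total = 0.05383.
P(Condition Alpha | evidence) = 0.0152 / 0.05383 ≈ 0.282.

0.282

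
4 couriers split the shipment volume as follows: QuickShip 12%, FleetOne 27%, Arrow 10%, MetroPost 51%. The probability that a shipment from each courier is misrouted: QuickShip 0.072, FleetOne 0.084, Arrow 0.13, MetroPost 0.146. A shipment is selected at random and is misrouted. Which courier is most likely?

MetroPost

Unnormalized posteriors (prior × likelihood):
  QuickShip: 0.12 × 0.072 = 0.00864
  FleetOne: 0.27 × 0.084 = 0.02268
  Arrow: 0.1 × 0.13 = 0.013
  MetroPost: 0.51 × 0.146 = 0.07446
Total = 0.11878.
Largest term belongs to MetroPost, so MetroPost is most probable.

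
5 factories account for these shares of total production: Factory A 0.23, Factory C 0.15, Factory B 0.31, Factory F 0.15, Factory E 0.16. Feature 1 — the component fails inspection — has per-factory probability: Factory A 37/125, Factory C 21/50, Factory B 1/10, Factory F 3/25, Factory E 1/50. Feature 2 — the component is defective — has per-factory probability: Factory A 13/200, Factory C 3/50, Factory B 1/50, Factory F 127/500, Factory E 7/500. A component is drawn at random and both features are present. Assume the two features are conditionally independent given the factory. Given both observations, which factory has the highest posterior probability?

By Bayes' rule, posterior ∝ prior × likelihood:
  Factory A: 0.23 × 0.296 × 0.065 = 0.0044252
  Factory C: 0.15 × 0.42 × 0.06 = 0.00378
  Factory B: 0.31 × 0.1 × 0.02 = 0.00062
  Factory F: 0.15 × 0.12 × 0.254 = 0.004572
  Factory E: 0.16 × 0.02 × 0.014 = 0.0000448
Total = 0.013442.
Largest term belongs to Factory F, so Factory F is most probable.

Factory F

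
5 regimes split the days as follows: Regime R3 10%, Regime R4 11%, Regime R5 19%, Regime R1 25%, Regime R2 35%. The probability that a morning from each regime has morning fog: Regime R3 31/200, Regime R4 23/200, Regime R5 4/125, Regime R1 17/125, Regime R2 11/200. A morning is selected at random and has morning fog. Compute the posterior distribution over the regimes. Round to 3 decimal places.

Prior × likelihood for each hypothesis:
  Regime R3: 0.1 × 0.155 = 0.0155
  Regime R4: 0.11 × 0.115 = 0.01265
  Regime R5: 0.19 × 0.032 = 0.00608
  Regime R1: 0.25 × 0.136 = 0.034
  Regime R2: 0.35 × 0.055 = 0.01925
Normalizing constant = 0.08748.
P(Regime R3 | fog) = 0.0155/0.08748 ≈ 0.177
P(Regime R4 | fog) = 0.01265/0.08748 ≈ 0.145
P(Regime R5 | fog) = 0.00608/0.08748 ≈ 0.070
P(Regime R1 | fog) = 0.034/0.08748 ≈ 0.389
P(Regime R2 | fog) = 0.01925/0.08748 ≈ 0.220
(Check: 0.177+0.145+0.070+0.389+0.220 = 1.001.)

Regime R3 0.177, Regime R4 0.145, Regime R5 0.070, Regime R1 0.389, Regime R2 0.220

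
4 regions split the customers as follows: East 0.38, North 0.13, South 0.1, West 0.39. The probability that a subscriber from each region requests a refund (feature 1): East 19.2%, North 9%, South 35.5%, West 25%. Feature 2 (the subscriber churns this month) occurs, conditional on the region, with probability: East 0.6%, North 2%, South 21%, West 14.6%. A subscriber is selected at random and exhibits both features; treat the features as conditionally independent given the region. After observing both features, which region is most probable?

West

By Bayes' rule, posterior ∝ prior × likelihood:
  East: 0.38 × 0.192 × 0.006 = 0.00043776
  North: 0.13 × 0.09 × 0.02 = 0.000234
  South: 0.1 × 0.355 × 0.21 = 0.007455
  West: 0.39 × 0.25 × 0.146 = 0.014235
Normalizing constant = 0.02236176.
Largest term belongs to West, so West is most probable.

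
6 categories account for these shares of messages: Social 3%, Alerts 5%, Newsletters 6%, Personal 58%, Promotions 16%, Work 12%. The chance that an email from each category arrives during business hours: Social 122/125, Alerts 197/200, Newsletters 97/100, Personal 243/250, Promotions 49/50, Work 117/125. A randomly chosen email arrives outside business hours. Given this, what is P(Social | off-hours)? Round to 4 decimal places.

Taking complements, P(off-hours | each) = Social 0.024, Alerts 0.015, Newsletters 0.03, Personal 0.028, Promotions 0.02, Work 0.064.
Compute prior × likelihood for every hypothesis:
  Social: 0.03 × 0.024 = 0.00072
  Alerts: 0.05 × 0.015 = 0.00075
  Newsletters: 0.06 × 0.03 = 0.0018
  Personal: 0.58 × 0.028 = 0.01624
  Promotions: 0.16 × 0.02 = 0.0032
  Work: 0.12 × 0.064 = 0.00768
Sum = 0.03039.
P(Social | evidence) = 0.00072 / 0.03039 ≈ 0.0237.

0.0237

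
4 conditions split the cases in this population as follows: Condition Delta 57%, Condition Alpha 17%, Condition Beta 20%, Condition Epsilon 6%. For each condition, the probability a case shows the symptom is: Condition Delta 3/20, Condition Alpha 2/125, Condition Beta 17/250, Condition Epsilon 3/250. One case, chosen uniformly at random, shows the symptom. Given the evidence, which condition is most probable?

Condition Delta

Prior × likelihood for each hypothesis:
  Condition Delta: 0.57 × 0.15 = 0.0855
  Condition Alpha: 0.17 × 0.016 = 0.00272
  Condition Beta: 0.2 × 0.068 = 0.0136
  Condition Epsilon: 0.06 × 0.012 = 0.00072
Sum = 0.10254.
Largest term belongs to Condition Delta, so Condition Delta is most probable.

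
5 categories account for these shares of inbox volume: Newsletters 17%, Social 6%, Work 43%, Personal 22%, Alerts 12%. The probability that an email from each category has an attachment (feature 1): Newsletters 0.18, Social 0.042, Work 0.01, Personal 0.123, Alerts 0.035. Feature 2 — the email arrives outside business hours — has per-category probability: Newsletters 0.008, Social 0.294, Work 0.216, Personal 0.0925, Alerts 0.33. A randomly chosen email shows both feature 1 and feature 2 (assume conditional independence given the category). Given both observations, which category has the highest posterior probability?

Personal

Prior × likelihood for each hypothesis:
  Newsletters: 0.17 × 0.18 × 0.008 = 0.0002448
  Social: 0.06 × 0.042 × 0.294 = 0.00074088
  Work: 0.43 × 0.01 × 0.216 = 0.0009288
  Personal: 0.22 × 0.123 × 0.0925 = 0.00250305
  Alerts: 0.12 × 0.035 × 0.33 = 0.001386
Total = 0.00580353.
Largest term belongs to Personal, so Personal is most probable.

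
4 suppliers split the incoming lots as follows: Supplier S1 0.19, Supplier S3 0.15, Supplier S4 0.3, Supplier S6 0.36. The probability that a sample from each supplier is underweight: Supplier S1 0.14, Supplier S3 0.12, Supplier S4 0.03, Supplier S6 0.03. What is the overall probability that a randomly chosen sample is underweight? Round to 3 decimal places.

Unnormalized posteriors (prior × likelihood):
  Supplier S1: 0.19 × 0.14 = 0.0266
  Supplier S3: 0.15 × 0.12 = 0.018
  Supplier S4: 0.3 × 0.03 = 0.009
  Supplier S6: 0.36 × 0.03 = 0.0108
P(underweight) = 0.0266 + 0.018 + 0.009 + 0.0108 = 0.0644 → 0.064.

0.064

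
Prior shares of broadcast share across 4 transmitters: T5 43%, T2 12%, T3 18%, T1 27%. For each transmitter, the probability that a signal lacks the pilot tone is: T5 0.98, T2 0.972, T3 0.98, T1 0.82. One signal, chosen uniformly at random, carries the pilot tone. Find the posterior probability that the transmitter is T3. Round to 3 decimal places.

Taking complements, P(pilot | each) = T5 0.02, T2 0.028, T3 0.02, T1 0.18.
Unnormalized posteriors (prior × likelihood):
  T5: 0.43 × 0.02 = 0.0086
  T2: 0.12 × 0.028 = 0.00336
  T3: 0.18 × 0.02 = 0.0036
  T1: 0.27 × 0.18 = 0.0486
Normalizing constant = 0.06416.
P(T3 | evidence) = 0.0036 / 0.06416 ≈ 0.056.

0.056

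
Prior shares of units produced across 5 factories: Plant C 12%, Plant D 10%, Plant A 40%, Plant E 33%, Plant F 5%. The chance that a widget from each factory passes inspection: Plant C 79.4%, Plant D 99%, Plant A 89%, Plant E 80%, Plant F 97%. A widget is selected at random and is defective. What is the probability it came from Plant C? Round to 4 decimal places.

0.1801

Taking complements, P(defective | each) = Plant C 0.206, Plant D 0.01, Plant A 0.11, Plant E 0.2, Plant F 0.03.
Prior × likelihood for each hypothesis:
  Plant C: 0.12 × 0.206 = 0.02472
  Plant D: 0.1 × 0.01 = 0.001
  Plant A: 0.4 × 0.11 = 0.044
  Plant E: 0.33 × 0.2 = 0.066
  Plant F: 0.05 × 0.03 = 0.0015
Normalizing constant = 0.13722.
P(Plant C | evidence) = 0.02472 / 0.13722 ≈ 0.1801.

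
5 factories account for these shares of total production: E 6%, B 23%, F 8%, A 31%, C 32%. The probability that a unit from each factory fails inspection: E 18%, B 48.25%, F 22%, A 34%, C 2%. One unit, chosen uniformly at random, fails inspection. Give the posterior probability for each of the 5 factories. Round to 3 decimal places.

Prior × likelihood for each hypothesis:
  E: 0.06 × 0.18 = 0.0108
  B: 0.23 × 0.4825 = 0.110975
  F: 0.08 × 0.22 = 0.0176
  A: 0.31 × 0.34 = 0.1054
  C: 0.32 × 0.02 = 0.0064
Normalizing constant = 0.251175.
P(E | nonconforming) = 0.0108/0.251175 ≈ 0.043
P(B | nonconforming) = 0.110975/0.251175 ≈ 0.442
P(F | nonconforming) = 0.0176/0.251175 ≈ 0.070
P(A | nonconforming) = 0.1054/0.251175 ≈ 0.420
P(C | nonconforming) = 0.0064/0.251175 ≈ 0.025
(Check: 0.043+0.442+0.070+0.420+0.025 = 1.000.)

E 0.043, B 0.442, F 0.070, A 0.420, C 0.025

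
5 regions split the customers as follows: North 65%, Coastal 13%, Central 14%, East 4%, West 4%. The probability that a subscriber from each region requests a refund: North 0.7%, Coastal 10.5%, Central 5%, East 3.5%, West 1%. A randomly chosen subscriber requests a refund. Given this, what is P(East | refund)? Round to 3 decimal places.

Prior × likelihood for each hypothesis:
  North: 0.65 × 0.007 = 0.00455
  Coastal: 0.13 × 0.105 = 0.01365
  Central: 0.14 × 0.05 = 0.007
  East: 0.04 × 0.035 = 0.0014
  West: 0.04 × 0.01 = 0.0004
Sum = 0.027.
P(East | evidence) = 0.0014 / 0.027 ≈ 0.052.

0.052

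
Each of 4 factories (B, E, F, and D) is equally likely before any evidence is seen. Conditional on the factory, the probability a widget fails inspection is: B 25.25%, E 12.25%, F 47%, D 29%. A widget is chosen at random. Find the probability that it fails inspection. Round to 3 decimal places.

0.284

Since the prior is uniform, the posterior is proportional to the likelihood:
  B: 0.2525
  E: 0.1225
  F: 0.47
  D: 0.29
P(nonconforming) = (1/4) × (0.2525 + 0.1225 + 0.47 + 0.29) = 1.135/4 ≈ 0.284.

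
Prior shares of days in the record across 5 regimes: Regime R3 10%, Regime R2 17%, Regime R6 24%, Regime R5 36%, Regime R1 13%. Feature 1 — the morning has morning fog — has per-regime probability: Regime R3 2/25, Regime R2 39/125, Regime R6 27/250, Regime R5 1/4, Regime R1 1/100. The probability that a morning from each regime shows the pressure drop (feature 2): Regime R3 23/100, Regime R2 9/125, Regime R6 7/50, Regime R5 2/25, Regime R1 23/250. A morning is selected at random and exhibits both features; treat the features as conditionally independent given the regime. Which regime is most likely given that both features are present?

Unnormalized posteriors (prior × likelihood):
  Regime R3: 0.1 × 0.08 × 0.23 = 0.00184
  Regime R2: 0.17 × 0.312 × 0.072 = 0.00381888
  Regime R6: 0.24 × 0.108 × 0.14 = 0.0036288
  Regime R5: 0.36 × 0.25 × 0.08 = 0.0072
  Regime R1: 0.13 × 0.01 × 0.092 = 0.0001196
Total = 0.01660728.
Largest term belongs to Regime R5, so Regime R5 is most probable.

Regime R5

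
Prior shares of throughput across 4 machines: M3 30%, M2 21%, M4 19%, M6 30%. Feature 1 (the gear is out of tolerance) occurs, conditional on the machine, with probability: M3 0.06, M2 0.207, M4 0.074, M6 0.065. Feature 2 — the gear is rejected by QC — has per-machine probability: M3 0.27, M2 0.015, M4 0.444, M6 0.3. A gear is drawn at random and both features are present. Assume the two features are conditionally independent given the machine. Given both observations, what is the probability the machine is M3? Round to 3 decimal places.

0.276

By Bayes' rule, posterior ∝ prior × likelihood:
  M3: 0.3 × 0.06 × 0.27 = 0.00486
  M2: 0.21 × 0.207 × 0.015 = 0.00065205
  M4: 0.19 × 0.074 × 0.444 = 0.00624264
  M6: 0.3 × 0.065 × 0.3 = 0.00585
Total = 0.01760469.
P(M3 | evidence) = 0.00486 / 0.01760469 ≈ 0.276.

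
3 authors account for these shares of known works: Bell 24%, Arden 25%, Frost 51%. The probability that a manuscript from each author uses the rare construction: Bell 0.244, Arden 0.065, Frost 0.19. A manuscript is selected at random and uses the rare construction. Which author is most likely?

By Bayes' rule, posterior ∝ prior × likelihood:
  Bell: 0.24 × 0.244 = 0.05856
  Arden: 0.25 × 0.065 = 0.01625
  Frost: 0.51 × 0.19 = 0.0969
Total = 0.17171.
Largest term belongs to Frost, so Frost is most probable.

Frost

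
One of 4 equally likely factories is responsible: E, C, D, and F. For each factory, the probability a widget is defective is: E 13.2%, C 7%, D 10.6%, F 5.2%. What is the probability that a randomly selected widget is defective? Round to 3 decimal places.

0.090

With a uniform prior (1/4 each), posterior ∝ likelihood:
  E: 0.132
  C: 0.07
  D: 0.106
  F: 0.052
P(defective) = (1/4) × (0.132 + 0.07 + 0.106 + 0.052) = 0.36/4 ≈ 0.090.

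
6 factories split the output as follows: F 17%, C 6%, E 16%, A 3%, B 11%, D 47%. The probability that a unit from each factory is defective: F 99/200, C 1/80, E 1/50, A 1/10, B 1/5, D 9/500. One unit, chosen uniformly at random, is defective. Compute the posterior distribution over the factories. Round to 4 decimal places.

Unnormalized posteriors (prior × likelihood):
  F: 0.17 × 0.495 = 0.08415
  C: 0.06 × 0.0125 = 0.00075
  E: 0.16 × 0.02 = 0.0032
  A: 0.03 × 0.1 = 0.003
  B: 0.11 × 0.2 = 0.022
  D: 0.47 × 0.018 = 0.00846
Sum = 0.12156.
P(F | defective) = 0.08415/0.12156 ≈ 0.6923
P(C | defective) = 0.00075/0.12156 ≈ 0.0062
P(E | defective) = 0.0032/0.12156 ≈ 0.0263
P(A | defective) = 0.003/0.12156 ≈ 0.0247
P(B | defective) = 0.022/0.12156 ≈ 0.1810
P(D | defective) = 0.00846/0.12156 ≈ 0.0696
(Check: 0.6923+0.0062+0.0263+0.0247+0.1810+0.0696 = 1.0001.)

F 0.6923, C 0.0062, E 0.0263, A 0.0247, B 0.1810, D 0.0696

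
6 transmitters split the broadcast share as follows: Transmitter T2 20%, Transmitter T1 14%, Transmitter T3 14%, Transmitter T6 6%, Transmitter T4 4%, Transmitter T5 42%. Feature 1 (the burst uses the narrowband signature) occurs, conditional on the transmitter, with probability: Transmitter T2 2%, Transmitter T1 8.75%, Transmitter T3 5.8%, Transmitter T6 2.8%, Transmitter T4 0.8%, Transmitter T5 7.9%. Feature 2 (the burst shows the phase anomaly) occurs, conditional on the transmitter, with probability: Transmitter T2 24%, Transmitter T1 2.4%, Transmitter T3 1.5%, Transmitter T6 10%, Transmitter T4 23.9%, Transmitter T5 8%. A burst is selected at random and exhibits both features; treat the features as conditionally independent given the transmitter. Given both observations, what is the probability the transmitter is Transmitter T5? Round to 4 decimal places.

0.6210

By Bayes' rule, posterior ∝ prior × likelihood:
  Transmitter T2: 0.2 × 0.02 × 0.24 = 0.00096
  Transmitter T1: 0.14 × 0.0875 × 0.024 = 0.000294
  Transmitter T3: 0.14 × 0.058 × 0.015 = 0.0001218
  Transmitter T6: 0.06 × 0.028 × 0.1 = 0.000168
  Transmitter T4: 0.04 × 0.008 × 0.239 = 0.00007648
  Transmitter T5: 0.42 × 0.079 × 0.08 = 0.0026544
Sum = 0.00427468.
P(Transmitter T5 | evidence) = 0.0026544 / 0.00427468 ≈ 0.6210.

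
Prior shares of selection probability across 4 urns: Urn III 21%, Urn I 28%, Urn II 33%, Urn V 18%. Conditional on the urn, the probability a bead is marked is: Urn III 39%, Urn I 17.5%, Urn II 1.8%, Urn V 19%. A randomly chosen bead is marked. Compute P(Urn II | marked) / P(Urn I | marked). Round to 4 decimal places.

0.1212

Compute prior × likelihood for every hypothesis:
  Urn III: 0.21 × 0.39 = 0.0819
  Urn I: 0.28 × 0.175 = 0.049
  Urn II: 0.33 × 0.018 = 0.00594
  Urn V: 0.18 × 0.19 = 0.0342
Normalizing constant = 0.17104.
The ratio is 0.00594 / 0.049 (the normalizer cancels) = 0.1212.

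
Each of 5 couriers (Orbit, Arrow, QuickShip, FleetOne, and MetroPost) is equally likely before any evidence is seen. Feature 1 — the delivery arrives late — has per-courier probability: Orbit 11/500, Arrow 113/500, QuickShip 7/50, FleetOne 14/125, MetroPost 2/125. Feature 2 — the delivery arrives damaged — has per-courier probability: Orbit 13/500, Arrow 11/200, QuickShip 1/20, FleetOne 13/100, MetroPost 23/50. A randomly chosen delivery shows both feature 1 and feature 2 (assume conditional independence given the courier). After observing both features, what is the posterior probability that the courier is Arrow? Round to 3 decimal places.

With a uniform prior (1/5 each), posterior ∝ likelihood:
  Orbit: 0.022 × 0.026 = 0.000572
  Arrow: 0.226 × 0.055 = 0.01243
  QuickShip: 0.14 × 0.05 = 0.007
  FleetOne: 0.112 × 0.13 = 0.01456
  MetroPost: 0.016 × 0.46 = 0.00736
Normalizing constant = 0.041922.
P(Arrow | evidence) = 0.01243 / 0.041922 ≈ 0.297.

0.297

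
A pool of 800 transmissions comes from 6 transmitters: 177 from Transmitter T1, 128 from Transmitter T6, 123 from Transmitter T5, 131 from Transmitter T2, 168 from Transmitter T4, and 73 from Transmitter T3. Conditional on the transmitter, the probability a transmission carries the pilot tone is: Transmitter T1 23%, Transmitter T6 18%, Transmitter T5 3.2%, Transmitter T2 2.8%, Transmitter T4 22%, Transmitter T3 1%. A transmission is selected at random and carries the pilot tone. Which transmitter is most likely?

Unnormalized posteriors (prior × likelihood):
  Transmitter T1: 0.22125 × 0.23 = 0.0508875
  Transmitter T6: 0.16 × 0.18 = 0.0288
  Transmitter T5: 0.15375 × 0.032 = 0.00492
  Transmitter T2: 0.16375 × 0.028 = 0.004585
  Transmitter T4: 0.21 × 0.22 = 0.0462
  Transmitter T3: 0.09125 × 0.01 = 0.0009125
Total = 0.136305.
Largest term belongs to Transmitter T1, so Transmitter T1 is most probable.

Transmitter T1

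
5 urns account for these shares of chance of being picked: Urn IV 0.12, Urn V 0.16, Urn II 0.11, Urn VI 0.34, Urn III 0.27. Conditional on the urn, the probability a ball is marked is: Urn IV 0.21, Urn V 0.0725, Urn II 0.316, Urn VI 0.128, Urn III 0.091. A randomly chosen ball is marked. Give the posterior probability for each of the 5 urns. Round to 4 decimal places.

Unnormalized posteriors (prior × likelihood):
  Urn IV: 0.12 × 0.21 = 0.0252
  Urn V: 0.16 × 0.0725 = 0.0116
  Urn II: 0.11 × 0.316 = 0.03476
  Urn VI: 0.34 × 0.128 = 0.04352
  Urn III: 0.27 × 0.091 = 0.02457
Total = 0.13965.
P(Urn IV | marked) = 0.0252/0.13965 ≈ 0.1805
P(Urn V | marked) = 0.0116/0.13965 ≈ 0.0831
P(Urn II | marked) = 0.03476/0.13965 ≈ 0.2489
P(Urn VI | marked) = 0.04352/0.13965 ≈ 0.3116
P(Urn III | marked) = 0.02457/0.13965 ≈ 0.1759
(Check: 0.1805+0.0831+0.2489+0.3116+0.1759 = 1.0000.)

Urn IV 0.1805, Urn V 0.0831, Urn II 0.2489, Urn VI 0.3116, Urn III 0.1759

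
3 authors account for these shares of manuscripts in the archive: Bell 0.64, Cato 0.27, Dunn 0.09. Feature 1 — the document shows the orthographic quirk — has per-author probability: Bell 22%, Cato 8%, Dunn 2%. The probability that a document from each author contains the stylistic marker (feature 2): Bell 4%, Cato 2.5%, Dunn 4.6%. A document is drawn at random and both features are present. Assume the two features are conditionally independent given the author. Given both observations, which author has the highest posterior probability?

Compute prior × likelihood for every hypothesis:
  Bell: 0.64 × 0.22 × 0.04 = 0.005632
  Cato: 0.27 × 0.08 × 0.025 = 0.00054
  Dunn: 0.09 × 0.02 × 0.046 = 0.0000828
Normalizing constant = 0.0062548.
Largest term belongs to Bell, so Bell is most probable.

Bell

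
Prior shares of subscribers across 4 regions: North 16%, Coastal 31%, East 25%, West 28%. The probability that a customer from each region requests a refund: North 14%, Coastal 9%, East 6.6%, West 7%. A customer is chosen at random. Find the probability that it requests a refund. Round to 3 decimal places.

Unnormalized posteriors (prior × likelihood):
  North: 0.16 × 0.14 = 0.0224
  Coastal: 0.31 × 0.09 = 0.0279
  East: 0.25 × 0.066 = 0.0165
  West: 0.28 × 0.07 = 0.0196
P(refund) = 0.0224 + 0.0279 + 0.0165 + 0.0196 = 0.0864 → 0.086.

0.086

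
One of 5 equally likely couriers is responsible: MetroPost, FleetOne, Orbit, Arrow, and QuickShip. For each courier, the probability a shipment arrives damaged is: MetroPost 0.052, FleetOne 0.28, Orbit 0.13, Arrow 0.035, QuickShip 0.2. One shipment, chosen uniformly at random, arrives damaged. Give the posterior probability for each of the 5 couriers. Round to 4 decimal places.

MetroPost 0.0746, FleetOne 0.4017, Orbit 0.1865, Arrow 0.0502, QuickShip 0.2869

Since the prior is uniform, the posterior is proportional to the likelihood:
  MetroPost: 0.052
  FleetOne: 0.28
  Orbit: 0.13
  Arrow: 0.035
  QuickShip: 0.2
Normalizing constant = 0.697.
P(MetroPost | damaged) = 0.052/0.697 ≈ 0.0746
P(FleetOne | damaged) = 0.28/0.697 ≈ 0.4017
P(Orbit | damaged) = 0.13/0.697 ≈ 0.1865
P(Arrow | damaged) = 0.035/0.697 ≈ 0.0502
P(QuickShip | damaged) = 0.2/0.697 ≈ 0.2869
(Check: 0.0746+0.4017+0.1865+0.0502+0.2869 = 0.9999.)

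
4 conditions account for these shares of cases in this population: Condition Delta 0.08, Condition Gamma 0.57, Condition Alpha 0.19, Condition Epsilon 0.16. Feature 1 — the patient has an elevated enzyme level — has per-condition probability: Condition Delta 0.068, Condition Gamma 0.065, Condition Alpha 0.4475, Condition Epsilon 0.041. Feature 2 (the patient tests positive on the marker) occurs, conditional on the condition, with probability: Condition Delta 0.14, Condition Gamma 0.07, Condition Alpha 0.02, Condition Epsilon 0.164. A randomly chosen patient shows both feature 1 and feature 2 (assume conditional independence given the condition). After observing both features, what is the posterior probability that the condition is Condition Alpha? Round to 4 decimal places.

0.2773

Prior × likelihood for each hypothesis:
  Condition Delta: 0.08 × 0.068 × 0.14 = 0.0007616
  Condition Gamma: 0.57 × 0.065 × 0.07 = 0.0025935
  Condition Alpha: 0.19 × 0.4475 × 0.02 = 0.0017005
  Condition Epsilon: 0.16 × 0.041 × 0.164 = 0.00107584
Total = 0.00613144.
P(Condition Alpha | evidence) = 0.0017005 / 0.00613144 ≈ 0.2773.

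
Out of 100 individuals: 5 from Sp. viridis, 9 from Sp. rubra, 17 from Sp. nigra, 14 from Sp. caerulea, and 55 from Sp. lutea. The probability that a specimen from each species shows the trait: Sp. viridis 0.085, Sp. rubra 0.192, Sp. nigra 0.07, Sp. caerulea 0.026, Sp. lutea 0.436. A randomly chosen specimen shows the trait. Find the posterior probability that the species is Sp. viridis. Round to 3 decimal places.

Unnormalized posteriors (prior × likelihood):
  Sp. viridis: 0.05 × 0.085 = 0.00425
  Sp. rubra: 0.09 × 0.192 = 0.01728
  Sp. nigra: 0.17 × 0.07 = 0.0119
  Sp. caerulea: 0.14 × 0.026 = 0.00364
  Sp. lutea: 0.55 × 0.436 = 0.2398
Total = 0.27687.
P(Sp. viridis | evidence) = 0.00425 / 0.27687 ≈ 0.015.

0.015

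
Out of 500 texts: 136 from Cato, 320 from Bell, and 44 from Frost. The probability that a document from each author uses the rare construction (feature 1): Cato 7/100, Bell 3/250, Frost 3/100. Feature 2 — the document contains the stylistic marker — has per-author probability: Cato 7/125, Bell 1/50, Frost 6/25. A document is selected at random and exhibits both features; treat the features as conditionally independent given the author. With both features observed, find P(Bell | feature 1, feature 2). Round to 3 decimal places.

Compute prior × likelihood for every hypothesis:
  Cato: 0.272 × 0.07 × 0.056 = 0.00106624
  Bell: 0.64 × 0.012 × 0.02 = 0.0001536
  Frost: 0.088 × 0.03 × 0.24 = 0.0006336
Total = 0.00185344.
P(Bell | evidence) = 0.0001536 / 0.00185344 ≈ 0.083.

0.083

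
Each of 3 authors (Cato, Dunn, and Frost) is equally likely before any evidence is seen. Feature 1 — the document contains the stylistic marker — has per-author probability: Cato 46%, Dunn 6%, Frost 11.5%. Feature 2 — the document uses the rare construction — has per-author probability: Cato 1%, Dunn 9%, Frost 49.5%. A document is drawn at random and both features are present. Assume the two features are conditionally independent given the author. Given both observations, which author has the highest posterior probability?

Since the prior is uniform, the posterior is proportional to the likelihood:
  Cato: 0.46 × 0.01 = 0.0046
  Dunn: 0.06 × 0.09 = 0.0054
  Frost: 0.115 × 0.495 = 0.056925
Sum = 0.066925.
Largest term belongs to Frost, so Frost is most probable.

Frost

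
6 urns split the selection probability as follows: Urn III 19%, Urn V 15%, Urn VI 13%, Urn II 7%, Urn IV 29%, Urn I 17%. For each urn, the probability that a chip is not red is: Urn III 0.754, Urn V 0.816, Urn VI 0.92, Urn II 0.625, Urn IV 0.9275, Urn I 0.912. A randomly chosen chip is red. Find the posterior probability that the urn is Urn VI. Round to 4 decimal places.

0.0708

Taking complements, P(red | each) = Urn III 0.246, Urn V 0.184, Urn VI 0.08, Urn II 0.375, Urn IV 0.0725, Urn I 0.088.
Compute prior × likelihood for every hypothesis:
  Urn III: 0.19 × 0.246 = 0.04674
  Urn V: 0.15 × 0.184 = 0.0276
  Urn VI: 0.13 × 0.08 = 0.0104
  Urn II: 0.07 × 0.375 = 0.02625
  Urn IV: 0.29 × 0.0725 = 0.021025
  Urn I: 0.17 × 0.088 = 0.01496
Normalizing constant = 0.146975.
P(Urn VI | evidence) = 0.0104 / 0.146975 ≈ 0.0708.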